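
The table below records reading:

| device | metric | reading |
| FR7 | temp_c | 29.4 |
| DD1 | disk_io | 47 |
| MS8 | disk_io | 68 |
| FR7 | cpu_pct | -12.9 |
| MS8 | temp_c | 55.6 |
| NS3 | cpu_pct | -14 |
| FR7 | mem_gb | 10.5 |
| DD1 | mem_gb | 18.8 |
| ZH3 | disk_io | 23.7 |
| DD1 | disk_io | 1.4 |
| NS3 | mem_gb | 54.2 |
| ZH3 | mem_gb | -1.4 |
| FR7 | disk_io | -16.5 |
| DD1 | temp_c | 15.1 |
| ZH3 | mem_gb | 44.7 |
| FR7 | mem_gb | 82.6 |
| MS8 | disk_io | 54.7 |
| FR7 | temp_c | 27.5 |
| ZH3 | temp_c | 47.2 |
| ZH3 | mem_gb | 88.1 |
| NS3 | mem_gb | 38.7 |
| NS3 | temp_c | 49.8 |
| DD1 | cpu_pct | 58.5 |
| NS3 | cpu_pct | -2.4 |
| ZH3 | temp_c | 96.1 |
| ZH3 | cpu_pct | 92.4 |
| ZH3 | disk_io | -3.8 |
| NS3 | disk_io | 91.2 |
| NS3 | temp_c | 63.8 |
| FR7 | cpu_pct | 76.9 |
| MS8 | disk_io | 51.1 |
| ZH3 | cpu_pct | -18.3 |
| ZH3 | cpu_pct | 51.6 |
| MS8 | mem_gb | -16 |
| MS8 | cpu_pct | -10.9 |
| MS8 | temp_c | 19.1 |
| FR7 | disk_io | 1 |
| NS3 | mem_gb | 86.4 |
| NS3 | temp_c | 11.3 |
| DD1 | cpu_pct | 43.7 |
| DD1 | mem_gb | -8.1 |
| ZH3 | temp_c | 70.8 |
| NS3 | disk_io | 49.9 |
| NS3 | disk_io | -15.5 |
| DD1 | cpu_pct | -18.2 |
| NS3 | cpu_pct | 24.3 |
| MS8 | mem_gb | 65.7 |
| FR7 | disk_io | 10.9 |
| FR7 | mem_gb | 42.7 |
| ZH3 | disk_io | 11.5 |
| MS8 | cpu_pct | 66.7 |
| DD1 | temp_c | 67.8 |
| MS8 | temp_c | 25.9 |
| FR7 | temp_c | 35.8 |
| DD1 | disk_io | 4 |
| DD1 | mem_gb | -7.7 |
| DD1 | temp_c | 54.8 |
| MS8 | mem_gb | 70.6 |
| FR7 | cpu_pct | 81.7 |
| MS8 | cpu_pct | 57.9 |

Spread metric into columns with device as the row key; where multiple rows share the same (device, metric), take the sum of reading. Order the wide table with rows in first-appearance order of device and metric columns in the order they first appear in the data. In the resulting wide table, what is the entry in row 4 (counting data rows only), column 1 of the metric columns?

With rows in first-appearance order of device, row 4 is device=NS3. metric columns in first-appearance order: temp_c, disk_io, cpu_pct, mem_gb; column 1 is temp_c.
Long rows with device=NS3, metric=temp_c: 49.8 + 63.8 + 11.3 = 124.9.

124.9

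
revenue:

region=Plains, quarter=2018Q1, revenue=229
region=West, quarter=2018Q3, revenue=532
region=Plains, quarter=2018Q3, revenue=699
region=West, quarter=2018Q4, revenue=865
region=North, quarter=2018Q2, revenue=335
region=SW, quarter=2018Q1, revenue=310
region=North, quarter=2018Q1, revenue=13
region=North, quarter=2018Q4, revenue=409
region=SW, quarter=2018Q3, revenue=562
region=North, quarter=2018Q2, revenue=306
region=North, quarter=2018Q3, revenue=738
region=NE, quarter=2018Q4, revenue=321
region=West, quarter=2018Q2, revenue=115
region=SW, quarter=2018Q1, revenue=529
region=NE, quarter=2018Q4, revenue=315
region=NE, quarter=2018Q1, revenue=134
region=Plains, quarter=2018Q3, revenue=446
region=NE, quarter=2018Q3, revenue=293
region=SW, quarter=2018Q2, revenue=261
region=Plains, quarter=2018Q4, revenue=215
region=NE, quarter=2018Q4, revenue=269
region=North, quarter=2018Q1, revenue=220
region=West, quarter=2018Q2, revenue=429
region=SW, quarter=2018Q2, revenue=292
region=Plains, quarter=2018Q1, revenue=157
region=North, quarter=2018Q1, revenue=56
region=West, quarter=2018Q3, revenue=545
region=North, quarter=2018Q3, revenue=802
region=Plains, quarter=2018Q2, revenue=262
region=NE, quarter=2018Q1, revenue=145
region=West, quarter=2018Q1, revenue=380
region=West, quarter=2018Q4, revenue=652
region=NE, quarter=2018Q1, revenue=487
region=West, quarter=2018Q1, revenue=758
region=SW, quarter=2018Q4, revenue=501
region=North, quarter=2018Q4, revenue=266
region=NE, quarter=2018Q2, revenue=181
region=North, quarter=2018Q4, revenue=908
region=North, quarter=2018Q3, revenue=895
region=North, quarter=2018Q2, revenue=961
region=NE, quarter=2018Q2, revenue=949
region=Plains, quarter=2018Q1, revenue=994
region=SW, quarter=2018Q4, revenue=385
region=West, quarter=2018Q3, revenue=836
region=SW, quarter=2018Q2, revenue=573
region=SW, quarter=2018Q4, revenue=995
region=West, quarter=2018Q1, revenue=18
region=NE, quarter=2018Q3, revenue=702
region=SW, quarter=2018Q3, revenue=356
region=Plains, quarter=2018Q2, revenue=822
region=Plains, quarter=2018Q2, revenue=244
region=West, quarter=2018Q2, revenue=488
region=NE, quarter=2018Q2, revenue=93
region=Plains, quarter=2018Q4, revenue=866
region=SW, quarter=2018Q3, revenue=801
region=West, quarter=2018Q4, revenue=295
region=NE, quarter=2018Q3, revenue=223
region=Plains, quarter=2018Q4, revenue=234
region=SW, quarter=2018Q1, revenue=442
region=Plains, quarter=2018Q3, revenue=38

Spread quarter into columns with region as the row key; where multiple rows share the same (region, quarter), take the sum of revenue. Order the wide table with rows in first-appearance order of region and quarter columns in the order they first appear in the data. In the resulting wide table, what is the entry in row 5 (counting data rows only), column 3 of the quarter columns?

With rows in first-appearance order of region, row 5 is region=NE. quarter columns in first-appearance order: 2018Q1, 2018Q3, 2018Q4, 2018Q2; column 3 is 2018Q4.
Long rows with region=NE, quarter=2018Q4: 321 + 315 + 269 = 905.

905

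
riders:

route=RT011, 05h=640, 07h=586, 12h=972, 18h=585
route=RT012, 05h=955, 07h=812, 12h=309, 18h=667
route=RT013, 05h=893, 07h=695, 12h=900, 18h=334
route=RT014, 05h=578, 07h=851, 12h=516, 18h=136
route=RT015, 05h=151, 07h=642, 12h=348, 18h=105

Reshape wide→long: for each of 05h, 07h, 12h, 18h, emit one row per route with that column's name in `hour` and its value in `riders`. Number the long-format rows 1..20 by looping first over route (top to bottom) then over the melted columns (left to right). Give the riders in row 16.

20 rows total (5 × 4). Row 16: index ⌊(16-1)/4⌋ = 3 into route → RT014; (16-1) mod 4 = 3 into the melted columns → 18h.
So row 16 is (RT014, 18h, 136); riders = 136.

136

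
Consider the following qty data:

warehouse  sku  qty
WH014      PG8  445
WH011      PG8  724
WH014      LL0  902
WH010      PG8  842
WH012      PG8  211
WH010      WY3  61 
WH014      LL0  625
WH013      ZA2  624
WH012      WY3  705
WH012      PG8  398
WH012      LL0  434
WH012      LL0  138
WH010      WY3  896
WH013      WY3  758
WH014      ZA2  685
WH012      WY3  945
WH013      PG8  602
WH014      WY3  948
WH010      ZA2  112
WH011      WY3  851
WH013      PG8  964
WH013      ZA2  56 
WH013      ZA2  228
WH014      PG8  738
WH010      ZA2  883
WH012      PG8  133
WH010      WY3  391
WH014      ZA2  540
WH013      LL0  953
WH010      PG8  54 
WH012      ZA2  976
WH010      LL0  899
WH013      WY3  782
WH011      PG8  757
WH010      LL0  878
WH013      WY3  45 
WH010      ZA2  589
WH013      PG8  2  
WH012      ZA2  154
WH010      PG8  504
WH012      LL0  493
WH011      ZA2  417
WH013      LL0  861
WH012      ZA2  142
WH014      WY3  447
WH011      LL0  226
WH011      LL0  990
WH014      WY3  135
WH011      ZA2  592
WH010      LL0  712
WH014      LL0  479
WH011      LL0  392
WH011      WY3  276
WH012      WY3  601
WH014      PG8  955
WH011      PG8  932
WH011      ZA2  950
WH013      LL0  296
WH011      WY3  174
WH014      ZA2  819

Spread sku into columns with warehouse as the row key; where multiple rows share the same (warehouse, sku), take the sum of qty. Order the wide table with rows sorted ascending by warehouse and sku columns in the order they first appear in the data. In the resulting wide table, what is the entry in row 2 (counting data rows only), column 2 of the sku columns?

With rows sorted ascending by warehouse, row 2 is warehouse=WH011. sku columns in first-appearance order: PG8, LL0, WY3, ZA2; column 2 is LL0.
Long rows with warehouse=WH011, sku=LL0: 226 + 990 + 392 = 1608.

1608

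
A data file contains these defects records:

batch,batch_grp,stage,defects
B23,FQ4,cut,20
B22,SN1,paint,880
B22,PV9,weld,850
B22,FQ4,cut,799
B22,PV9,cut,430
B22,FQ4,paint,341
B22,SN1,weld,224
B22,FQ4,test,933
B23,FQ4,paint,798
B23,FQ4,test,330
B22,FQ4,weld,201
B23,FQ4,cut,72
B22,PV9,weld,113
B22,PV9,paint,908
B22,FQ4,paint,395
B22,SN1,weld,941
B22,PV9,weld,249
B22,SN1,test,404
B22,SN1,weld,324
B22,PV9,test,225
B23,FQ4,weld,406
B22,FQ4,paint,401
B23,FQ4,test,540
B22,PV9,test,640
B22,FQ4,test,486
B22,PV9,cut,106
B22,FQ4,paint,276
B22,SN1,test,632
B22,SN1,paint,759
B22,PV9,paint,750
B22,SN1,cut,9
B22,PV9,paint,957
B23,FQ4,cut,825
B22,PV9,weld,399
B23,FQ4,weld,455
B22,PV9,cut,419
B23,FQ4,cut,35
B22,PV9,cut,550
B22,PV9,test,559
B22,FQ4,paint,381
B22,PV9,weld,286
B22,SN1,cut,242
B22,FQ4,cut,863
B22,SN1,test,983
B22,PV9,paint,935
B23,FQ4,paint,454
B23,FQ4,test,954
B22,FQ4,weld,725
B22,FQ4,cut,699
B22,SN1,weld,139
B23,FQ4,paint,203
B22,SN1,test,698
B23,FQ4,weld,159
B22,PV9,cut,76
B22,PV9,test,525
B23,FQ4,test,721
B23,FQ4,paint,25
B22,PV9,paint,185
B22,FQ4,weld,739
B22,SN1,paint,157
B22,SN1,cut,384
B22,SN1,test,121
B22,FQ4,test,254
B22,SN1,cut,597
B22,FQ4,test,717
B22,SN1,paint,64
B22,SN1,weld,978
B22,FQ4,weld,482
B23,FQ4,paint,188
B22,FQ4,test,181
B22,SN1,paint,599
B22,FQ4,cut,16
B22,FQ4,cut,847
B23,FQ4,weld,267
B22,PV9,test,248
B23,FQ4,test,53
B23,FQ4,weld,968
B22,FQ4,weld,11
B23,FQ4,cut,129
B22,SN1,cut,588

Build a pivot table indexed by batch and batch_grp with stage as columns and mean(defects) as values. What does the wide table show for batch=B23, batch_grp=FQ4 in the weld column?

Rows with batch=B23, batch_grp=FQ4 and stage=weld: defects values are 406, 455, 159, 267, 968.
(406 + 455 + 159 + 267 + 968) / 5 = 451.

451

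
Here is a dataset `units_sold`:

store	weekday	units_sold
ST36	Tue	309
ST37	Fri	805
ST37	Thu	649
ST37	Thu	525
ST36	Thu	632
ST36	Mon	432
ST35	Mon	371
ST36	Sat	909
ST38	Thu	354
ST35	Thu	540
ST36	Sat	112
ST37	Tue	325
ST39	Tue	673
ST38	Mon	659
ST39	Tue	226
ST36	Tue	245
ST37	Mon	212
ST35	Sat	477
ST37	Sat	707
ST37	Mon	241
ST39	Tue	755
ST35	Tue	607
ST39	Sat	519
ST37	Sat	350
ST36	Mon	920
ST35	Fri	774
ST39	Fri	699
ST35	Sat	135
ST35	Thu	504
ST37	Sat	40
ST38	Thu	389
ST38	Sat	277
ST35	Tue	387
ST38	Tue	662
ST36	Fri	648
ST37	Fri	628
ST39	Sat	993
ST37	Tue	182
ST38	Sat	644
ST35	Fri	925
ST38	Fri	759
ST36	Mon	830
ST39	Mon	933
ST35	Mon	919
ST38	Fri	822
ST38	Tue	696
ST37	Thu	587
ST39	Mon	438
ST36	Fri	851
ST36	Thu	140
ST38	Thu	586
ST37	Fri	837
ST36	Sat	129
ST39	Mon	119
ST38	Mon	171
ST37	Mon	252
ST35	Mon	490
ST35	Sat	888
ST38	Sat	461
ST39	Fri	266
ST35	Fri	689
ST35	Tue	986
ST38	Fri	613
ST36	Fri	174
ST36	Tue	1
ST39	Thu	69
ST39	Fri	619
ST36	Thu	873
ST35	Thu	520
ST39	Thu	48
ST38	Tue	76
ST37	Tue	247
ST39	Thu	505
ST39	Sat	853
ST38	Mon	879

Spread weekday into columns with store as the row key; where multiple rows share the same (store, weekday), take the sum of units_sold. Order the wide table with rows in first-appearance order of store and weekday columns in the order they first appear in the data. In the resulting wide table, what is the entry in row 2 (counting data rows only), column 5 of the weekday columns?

With rows in first-appearance order of store, row 2 is store=ST37. weekday columns in first-appearance order: Tue, Fri, Thu, Mon, Sat; column 5 is Sat.
Long rows with store=ST37, weekday=Sat: 707 + 350 + 40 = 1097.

1097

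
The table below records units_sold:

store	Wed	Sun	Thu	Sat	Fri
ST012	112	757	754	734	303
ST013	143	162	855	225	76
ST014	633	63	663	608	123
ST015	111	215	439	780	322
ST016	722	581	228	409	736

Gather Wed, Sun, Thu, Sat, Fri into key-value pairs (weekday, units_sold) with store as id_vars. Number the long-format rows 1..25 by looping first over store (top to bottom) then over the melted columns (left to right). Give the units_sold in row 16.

25 rows total (5 × 5). Row 16: index ⌊(16-1)/5⌋ = 3 into store → ST015; (16-1) mod 5 = 0 into the melted columns → Wed.
So row 16 is (ST015, Wed, 111); units_sold = 111.

111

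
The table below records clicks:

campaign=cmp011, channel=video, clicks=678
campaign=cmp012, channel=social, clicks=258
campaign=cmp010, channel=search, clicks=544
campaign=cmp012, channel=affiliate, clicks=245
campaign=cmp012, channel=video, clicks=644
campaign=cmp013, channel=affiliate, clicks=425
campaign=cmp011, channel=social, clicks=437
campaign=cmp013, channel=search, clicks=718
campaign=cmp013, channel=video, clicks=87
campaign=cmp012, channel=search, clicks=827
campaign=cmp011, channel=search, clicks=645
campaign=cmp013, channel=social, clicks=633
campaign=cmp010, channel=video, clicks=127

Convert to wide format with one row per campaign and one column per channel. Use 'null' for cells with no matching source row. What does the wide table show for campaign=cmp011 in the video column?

The long row with campaign=cmp011, channel=video has clicks=678.

678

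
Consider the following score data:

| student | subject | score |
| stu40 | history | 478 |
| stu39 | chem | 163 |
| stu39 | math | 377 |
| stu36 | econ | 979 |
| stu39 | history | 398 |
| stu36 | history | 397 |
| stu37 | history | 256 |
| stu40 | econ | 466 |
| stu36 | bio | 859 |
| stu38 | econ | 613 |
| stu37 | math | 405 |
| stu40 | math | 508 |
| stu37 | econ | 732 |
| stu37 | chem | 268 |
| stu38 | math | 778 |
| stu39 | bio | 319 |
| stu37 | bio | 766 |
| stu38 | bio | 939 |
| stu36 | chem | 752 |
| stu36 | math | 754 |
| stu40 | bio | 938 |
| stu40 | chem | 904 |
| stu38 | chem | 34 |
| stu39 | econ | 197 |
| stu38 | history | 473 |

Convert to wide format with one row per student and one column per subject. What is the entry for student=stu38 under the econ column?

Wide layout: rows indexed by student, columns are the 5 distinct subject values (history, chem, math, econ, bio).
Cell (student=stu38, subject=econ) draws from the long row where student=stu38 and subject=econ, which has score=613.

613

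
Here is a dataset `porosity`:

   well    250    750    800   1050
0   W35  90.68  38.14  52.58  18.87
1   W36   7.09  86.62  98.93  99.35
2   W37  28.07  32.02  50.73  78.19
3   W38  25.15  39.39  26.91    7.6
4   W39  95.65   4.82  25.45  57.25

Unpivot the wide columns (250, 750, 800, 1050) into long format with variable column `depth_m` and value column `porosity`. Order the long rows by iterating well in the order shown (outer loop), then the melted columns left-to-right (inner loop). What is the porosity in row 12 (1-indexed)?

20 rows total (5 × 4). Row 12: index ⌊(12-1)/4⌋ = 2 into well → W37; (12-1) mod 4 = 3 into the melted columns → 1050.
So row 12 is (W37, 1050, 78.19); porosity = 78.19.

78.19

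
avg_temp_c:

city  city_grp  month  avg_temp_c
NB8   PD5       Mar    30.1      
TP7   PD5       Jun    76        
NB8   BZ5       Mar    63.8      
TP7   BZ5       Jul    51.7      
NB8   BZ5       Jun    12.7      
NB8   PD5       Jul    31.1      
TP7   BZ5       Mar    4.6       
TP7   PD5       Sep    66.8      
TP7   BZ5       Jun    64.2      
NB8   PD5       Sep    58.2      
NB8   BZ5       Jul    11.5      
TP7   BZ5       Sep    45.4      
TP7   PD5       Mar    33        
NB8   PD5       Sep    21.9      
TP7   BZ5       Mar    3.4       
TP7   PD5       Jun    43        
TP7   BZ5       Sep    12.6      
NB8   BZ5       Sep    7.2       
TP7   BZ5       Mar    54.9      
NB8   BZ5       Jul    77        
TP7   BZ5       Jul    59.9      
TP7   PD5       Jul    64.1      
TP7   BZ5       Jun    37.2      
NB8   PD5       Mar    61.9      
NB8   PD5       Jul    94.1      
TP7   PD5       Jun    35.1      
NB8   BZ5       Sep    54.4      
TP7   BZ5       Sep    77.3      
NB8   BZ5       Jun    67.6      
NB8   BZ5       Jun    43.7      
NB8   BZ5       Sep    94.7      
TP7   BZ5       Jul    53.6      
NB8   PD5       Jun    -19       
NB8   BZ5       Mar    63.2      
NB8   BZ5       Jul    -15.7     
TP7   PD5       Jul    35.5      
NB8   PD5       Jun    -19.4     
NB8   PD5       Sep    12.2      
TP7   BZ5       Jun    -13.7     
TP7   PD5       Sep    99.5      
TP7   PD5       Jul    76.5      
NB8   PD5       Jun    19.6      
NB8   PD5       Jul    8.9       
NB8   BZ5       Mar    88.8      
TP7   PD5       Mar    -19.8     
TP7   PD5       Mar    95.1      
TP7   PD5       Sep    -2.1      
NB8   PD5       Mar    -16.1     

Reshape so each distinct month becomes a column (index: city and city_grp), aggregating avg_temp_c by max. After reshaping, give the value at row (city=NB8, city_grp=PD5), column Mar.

61.9

Rows with city=NB8, city_grp=PD5 and month=Mar: avg_temp_c values are 30.1, 61.9, -16.1.
max(30.1, 61.9, -16.1) = 61.9.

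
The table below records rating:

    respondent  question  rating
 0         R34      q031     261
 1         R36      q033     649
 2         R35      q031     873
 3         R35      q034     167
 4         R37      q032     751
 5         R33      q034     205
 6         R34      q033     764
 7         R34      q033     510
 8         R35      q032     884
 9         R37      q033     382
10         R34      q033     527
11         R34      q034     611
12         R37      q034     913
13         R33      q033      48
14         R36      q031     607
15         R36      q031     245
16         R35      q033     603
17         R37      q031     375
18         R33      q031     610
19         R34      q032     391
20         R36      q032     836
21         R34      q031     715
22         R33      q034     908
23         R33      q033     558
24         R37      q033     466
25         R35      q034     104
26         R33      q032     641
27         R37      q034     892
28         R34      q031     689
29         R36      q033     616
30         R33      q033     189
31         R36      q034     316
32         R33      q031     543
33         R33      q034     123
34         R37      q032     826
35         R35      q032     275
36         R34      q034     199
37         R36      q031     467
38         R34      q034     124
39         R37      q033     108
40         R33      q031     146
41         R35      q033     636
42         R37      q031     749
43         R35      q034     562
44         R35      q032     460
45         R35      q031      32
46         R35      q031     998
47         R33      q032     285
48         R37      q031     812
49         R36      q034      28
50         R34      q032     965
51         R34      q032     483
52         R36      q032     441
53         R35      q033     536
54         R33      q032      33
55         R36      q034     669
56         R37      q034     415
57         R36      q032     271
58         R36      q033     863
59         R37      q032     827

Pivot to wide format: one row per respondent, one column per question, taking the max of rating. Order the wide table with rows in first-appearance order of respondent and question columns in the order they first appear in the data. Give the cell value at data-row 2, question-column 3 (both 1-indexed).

With rows in first-appearance order of respondent, row 2 is respondent=R36. question columns in first-appearance order: q031, q033, q034, q032; column 3 is q034.
Long rows with respondent=R36, question=q034: max(316, 28, 669) = 669.

669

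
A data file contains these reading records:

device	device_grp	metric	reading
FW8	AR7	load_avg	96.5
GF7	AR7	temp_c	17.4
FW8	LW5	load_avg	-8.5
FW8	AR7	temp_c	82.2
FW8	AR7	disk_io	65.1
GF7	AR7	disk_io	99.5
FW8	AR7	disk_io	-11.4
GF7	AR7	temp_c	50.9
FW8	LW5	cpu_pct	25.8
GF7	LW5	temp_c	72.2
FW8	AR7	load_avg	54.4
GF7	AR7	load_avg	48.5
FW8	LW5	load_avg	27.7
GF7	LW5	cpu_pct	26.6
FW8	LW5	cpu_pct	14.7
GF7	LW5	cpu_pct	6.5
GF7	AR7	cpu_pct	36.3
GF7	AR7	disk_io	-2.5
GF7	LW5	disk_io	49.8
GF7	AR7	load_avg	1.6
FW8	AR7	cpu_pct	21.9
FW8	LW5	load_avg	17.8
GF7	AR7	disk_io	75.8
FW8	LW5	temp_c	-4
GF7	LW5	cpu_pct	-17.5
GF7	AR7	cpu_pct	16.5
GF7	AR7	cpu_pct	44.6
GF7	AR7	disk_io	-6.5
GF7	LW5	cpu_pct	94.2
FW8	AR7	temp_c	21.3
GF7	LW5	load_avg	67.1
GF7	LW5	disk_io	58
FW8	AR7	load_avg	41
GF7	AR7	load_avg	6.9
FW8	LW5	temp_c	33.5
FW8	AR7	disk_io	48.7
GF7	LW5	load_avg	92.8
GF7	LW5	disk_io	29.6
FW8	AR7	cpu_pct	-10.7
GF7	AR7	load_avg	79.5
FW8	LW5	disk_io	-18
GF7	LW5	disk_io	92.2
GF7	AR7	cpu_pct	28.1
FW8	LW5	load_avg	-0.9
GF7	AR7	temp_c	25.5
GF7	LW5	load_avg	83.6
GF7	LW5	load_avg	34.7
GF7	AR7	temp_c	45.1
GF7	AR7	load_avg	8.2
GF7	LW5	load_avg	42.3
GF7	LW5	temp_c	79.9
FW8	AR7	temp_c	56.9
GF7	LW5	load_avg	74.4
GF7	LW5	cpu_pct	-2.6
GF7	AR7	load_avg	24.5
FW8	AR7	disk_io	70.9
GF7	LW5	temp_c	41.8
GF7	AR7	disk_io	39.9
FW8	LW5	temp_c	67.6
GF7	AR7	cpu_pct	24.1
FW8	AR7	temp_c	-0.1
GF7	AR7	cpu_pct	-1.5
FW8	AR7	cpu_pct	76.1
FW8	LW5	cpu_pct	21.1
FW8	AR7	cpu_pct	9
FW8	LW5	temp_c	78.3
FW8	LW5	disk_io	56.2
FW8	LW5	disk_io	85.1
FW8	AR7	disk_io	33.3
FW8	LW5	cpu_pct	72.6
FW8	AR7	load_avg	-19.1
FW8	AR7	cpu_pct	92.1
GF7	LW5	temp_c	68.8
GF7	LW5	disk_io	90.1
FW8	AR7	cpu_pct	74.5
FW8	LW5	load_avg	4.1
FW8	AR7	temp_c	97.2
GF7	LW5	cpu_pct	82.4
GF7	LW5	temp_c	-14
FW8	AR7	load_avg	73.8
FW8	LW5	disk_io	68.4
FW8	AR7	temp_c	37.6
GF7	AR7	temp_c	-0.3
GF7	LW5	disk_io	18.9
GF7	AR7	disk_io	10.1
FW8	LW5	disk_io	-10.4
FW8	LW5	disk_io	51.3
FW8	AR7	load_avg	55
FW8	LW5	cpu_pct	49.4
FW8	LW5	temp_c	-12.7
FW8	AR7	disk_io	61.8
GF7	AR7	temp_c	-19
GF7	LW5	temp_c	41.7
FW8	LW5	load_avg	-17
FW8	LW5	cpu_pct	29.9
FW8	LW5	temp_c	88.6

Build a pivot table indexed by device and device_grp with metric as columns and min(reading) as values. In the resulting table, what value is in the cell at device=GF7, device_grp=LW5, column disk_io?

18.9

Rows with device=GF7, device_grp=LW5 and metric=disk_io: reading values are 49.8, 58, 29.6, 92.2, 90.1, 18.9.
min(49.8, 58, 29.6, 92.2, 90.1, 18.9) = 18.9.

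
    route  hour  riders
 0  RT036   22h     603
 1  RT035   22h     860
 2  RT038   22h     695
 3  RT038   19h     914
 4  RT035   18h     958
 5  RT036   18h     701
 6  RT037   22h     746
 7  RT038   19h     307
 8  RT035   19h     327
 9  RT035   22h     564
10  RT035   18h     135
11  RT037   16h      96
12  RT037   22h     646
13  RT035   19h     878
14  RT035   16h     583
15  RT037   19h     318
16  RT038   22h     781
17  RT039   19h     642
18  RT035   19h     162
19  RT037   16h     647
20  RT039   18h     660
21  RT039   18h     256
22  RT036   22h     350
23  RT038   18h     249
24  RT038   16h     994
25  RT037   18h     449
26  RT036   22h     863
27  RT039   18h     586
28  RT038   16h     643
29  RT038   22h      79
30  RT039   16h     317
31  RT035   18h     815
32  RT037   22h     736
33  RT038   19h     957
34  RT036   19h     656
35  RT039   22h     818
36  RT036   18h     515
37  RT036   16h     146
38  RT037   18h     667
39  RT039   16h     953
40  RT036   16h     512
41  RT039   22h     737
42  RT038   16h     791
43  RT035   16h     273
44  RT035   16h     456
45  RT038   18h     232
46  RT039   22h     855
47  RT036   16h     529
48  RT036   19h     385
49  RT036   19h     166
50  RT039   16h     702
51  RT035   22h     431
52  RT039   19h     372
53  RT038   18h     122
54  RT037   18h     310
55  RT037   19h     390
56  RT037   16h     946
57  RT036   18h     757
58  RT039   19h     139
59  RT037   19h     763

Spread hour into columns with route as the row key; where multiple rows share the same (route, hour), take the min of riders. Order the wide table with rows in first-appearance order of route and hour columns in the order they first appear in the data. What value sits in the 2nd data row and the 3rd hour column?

135

With rows in first-appearance order of route, row 2 is route=RT035. hour columns in first-appearance order: 22h, 19h, 18h, 16h; column 3 is 18h.
Long rows with route=RT035, hour=18h: min(958, 135, 815) = 135.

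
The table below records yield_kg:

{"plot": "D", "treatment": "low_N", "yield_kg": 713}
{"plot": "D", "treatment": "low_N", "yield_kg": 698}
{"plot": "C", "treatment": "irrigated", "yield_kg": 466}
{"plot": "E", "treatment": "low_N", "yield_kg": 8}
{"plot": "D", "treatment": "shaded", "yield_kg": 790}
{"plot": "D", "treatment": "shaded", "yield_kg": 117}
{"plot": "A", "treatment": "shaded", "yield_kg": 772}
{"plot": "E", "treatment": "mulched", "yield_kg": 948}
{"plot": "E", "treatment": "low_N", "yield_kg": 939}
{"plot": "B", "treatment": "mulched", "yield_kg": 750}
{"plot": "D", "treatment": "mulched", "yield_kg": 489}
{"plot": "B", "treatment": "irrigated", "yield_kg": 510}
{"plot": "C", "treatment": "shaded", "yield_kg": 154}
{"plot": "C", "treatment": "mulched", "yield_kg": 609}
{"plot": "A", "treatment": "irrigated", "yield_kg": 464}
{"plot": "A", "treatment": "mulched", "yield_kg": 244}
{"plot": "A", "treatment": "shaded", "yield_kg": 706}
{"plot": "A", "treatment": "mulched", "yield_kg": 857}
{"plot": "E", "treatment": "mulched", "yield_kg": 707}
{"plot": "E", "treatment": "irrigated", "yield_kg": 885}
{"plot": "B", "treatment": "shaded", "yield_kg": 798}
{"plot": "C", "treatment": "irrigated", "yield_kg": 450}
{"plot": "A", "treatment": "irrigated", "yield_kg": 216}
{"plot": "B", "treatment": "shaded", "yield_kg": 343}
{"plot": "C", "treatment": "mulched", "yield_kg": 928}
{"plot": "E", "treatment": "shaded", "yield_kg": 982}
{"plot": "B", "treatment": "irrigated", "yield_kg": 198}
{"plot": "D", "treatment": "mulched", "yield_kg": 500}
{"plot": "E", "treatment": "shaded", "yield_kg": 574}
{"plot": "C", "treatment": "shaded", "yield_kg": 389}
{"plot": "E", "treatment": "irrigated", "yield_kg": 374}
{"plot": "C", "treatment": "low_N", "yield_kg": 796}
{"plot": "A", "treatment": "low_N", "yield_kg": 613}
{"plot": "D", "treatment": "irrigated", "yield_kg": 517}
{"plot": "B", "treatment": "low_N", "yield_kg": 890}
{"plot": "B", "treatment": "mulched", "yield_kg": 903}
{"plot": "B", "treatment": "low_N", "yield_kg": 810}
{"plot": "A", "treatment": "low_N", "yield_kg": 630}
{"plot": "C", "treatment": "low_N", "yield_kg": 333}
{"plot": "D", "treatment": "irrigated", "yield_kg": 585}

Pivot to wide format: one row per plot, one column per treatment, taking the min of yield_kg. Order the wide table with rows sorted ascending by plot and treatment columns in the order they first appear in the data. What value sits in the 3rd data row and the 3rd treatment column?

With rows sorted ascending by plot, row 3 is plot=C. treatment columns in first-appearance order: low_N, irrigated, shaded, mulched; column 3 is shaded.
Long rows with plot=C, treatment=shaded: min(154, 389) = 154.

154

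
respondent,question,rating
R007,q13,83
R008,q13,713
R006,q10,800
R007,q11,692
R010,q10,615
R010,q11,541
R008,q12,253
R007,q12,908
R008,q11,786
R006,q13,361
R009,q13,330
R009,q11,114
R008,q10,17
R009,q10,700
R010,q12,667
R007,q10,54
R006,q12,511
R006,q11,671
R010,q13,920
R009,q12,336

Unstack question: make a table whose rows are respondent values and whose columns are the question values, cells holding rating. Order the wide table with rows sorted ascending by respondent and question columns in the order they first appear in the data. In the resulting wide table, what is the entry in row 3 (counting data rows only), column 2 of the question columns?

17

With rows sorted ascending by respondent, row 3 is respondent=R008. question columns in first-appearance order: q13, q10, q11, q12; column 2 is q10.
Long rows with respondent=R008, question=q10: rating = 17.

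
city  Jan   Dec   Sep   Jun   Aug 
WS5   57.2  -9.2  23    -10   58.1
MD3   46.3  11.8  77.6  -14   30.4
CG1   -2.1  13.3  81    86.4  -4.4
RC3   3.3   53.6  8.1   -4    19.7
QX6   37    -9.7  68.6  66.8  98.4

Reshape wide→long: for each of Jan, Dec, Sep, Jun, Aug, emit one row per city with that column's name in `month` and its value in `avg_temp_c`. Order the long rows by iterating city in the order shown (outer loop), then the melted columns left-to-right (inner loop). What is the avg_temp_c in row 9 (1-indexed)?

-14

25 rows total (5 × 5). Row 9: index ⌊(9-1)/5⌋ = 1 into city → MD3; (9-1) mod 5 = 3 into the melted columns → Jun.
So row 9 is (MD3, Jun, -14); avg_temp_c = -14.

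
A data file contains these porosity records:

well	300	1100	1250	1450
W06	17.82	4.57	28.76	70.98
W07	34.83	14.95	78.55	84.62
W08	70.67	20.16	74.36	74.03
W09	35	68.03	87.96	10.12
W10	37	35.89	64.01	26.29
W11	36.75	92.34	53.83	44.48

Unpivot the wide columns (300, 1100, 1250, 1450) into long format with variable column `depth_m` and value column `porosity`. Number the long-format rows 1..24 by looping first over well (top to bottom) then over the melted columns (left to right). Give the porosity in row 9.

24 rows total (6 × 4). Row 9: index ⌊(9-1)/4⌋ = 2 into well → W08; (9-1) mod 4 = 0 into the melted columns → 300.
So row 9 is (W08, 300, 70.67); porosity = 70.67.

70.67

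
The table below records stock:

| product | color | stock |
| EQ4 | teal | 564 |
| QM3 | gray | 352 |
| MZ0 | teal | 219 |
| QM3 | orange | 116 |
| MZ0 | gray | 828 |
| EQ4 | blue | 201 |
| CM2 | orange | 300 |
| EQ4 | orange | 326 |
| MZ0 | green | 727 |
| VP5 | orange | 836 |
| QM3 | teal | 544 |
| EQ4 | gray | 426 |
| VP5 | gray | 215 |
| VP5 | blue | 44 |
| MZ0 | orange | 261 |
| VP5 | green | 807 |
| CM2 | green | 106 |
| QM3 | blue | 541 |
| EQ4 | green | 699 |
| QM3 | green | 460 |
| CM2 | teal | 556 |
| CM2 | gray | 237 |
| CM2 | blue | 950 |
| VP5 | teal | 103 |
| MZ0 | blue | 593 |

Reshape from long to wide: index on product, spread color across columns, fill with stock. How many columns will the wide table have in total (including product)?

6

1 column for product plus 5 distinct color values → 6 columns.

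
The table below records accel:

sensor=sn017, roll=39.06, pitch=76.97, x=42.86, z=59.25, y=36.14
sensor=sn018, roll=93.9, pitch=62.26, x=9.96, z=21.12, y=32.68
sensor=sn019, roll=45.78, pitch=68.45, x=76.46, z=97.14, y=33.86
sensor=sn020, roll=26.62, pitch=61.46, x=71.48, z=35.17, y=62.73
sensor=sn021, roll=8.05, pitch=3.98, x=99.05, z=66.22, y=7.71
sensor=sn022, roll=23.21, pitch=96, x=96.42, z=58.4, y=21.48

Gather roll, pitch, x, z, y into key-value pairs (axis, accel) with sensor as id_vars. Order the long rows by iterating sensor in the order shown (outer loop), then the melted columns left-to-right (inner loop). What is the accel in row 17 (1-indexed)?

30 rows total (6 × 5). Row 17: index ⌊(17-1)/5⌋ = 3 into sensor → sn020; (17-1) mod 5 = 1 into the melted columns → pitch.
So row 17 is (sn020, pitch, 61.46); accel = 61.46.

61.46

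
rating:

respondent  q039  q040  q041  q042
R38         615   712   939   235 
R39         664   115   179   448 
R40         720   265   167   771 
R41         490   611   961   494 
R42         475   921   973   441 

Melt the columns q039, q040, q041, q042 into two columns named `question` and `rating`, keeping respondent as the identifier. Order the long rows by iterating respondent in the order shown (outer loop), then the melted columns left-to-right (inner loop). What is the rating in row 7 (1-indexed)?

20 rows total (5 × 4). Row 7: index ⌊(7-1)/4⌋ = 1 into respondent → R39; (7-1) mod 4 = 2 into the melted columns → q041.
So row 7 is (R39, q041, 179); rating = 179.

179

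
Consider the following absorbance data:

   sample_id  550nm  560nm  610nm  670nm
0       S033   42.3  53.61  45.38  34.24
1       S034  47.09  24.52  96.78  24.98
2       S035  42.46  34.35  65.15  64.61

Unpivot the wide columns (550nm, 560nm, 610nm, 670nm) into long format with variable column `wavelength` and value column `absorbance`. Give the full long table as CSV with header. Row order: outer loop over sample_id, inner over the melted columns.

Each (sample_id, column) pair becomes one row: 3 × 4 = 12 rows.
For example, (S033, 550nm) → absorbance=42.3.

sample_id,wavelength,absorbance
S033,550nm,42.3
S033,560nm,53.61
S033,610nm,45.38
S033,670nm,34.24
S034,550nm,47.09
S034,560nm,24.52
S034,610nm,96.78
S034,670nm,24.98
S035,550nm,42.46
S035,560nm,34.35
S035,610nm,65.15
S035,670nm,64.61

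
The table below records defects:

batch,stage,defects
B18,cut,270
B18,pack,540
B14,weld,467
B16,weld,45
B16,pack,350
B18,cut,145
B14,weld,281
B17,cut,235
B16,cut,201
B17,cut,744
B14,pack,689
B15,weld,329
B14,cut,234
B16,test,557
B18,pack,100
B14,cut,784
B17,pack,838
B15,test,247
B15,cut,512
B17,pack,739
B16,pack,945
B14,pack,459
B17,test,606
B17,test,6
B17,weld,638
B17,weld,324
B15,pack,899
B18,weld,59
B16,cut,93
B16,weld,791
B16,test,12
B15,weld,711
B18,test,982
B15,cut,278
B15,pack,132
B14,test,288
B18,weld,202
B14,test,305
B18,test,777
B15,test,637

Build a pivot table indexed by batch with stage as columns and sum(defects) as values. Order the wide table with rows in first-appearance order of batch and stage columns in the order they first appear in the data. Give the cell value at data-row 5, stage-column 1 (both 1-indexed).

790

With rows in first-appearance order of batch, row 5 is batch=B15. stage columns in first-appearance order: cut, pack, weld, test; column 1 is cut.
Long rows with batch=B15, stage=cut: 512 + 278 = 790.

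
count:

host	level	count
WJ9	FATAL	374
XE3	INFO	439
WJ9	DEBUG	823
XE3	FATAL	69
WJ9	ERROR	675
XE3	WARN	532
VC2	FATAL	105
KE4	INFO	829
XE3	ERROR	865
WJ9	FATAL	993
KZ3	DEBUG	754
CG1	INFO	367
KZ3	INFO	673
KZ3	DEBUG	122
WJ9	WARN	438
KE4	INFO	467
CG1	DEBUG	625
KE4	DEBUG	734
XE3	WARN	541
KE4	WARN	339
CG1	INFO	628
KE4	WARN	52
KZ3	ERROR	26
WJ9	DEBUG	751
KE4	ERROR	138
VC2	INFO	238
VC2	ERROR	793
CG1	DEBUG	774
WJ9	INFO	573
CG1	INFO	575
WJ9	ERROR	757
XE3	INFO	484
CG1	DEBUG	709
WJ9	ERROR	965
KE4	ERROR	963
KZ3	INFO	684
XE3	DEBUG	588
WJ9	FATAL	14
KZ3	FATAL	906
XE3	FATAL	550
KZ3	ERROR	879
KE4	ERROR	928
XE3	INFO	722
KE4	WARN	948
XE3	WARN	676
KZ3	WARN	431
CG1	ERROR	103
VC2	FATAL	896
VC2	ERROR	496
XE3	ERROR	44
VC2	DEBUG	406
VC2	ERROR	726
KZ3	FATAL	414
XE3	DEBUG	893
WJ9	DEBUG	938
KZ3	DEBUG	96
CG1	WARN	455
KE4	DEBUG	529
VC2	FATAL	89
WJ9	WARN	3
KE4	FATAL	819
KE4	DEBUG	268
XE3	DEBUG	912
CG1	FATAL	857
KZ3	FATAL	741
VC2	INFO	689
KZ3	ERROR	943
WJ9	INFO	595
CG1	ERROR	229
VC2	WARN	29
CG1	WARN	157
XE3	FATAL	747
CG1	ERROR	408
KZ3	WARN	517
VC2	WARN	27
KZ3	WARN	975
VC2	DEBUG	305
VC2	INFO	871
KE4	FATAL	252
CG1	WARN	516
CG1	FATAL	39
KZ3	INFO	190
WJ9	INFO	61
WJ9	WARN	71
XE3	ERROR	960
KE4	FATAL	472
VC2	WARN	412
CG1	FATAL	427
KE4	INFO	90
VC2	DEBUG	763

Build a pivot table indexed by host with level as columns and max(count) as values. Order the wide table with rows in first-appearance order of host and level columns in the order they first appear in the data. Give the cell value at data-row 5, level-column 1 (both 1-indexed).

906

With rows in first-appearance order of host, row 5 is host=KZ3. level columns in first-appearance order: FATAL, INFO, DEBUG, ERROR, WARN; column 1 is FATAL.
Long rows with host=KZ3, level=FATAL: max(906, 414, 741) = 906.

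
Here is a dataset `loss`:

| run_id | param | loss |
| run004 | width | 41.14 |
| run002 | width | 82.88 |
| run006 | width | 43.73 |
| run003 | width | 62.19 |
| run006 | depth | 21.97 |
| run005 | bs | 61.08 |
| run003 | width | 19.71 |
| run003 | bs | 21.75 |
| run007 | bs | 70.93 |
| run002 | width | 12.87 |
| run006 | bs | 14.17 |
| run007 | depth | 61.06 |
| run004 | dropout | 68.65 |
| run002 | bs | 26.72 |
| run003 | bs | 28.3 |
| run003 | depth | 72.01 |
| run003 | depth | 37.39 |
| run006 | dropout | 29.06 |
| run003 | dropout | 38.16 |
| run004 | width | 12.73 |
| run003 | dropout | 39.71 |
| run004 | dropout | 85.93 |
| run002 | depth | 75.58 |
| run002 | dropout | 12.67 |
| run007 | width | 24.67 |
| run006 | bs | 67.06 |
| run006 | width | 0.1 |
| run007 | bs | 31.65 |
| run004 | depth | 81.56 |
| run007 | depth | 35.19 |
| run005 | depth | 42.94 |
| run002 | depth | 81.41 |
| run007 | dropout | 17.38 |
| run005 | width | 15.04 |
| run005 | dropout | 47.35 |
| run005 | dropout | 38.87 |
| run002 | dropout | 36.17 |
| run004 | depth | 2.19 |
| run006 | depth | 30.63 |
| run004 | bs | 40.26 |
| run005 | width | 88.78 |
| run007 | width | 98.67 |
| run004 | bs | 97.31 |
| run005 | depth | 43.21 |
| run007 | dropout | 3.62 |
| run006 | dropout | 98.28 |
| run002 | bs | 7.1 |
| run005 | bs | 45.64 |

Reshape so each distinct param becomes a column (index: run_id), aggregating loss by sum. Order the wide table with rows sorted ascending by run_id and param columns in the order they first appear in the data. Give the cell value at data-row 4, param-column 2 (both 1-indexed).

86.15

With rows sorted ascending by run_id, row 4 is run_id=run005. param columns in first-appearance order: width, depth, bs, dropout; column 2 is depth.
Long rows with run_id=run005, param=depth: 42.94 + 43.21 = 86.15.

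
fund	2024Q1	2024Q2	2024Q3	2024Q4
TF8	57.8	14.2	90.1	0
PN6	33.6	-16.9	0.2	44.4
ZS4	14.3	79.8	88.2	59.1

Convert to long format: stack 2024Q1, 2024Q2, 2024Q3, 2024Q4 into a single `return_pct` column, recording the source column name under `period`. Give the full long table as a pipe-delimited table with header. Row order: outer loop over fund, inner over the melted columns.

| fund | period | return_pct |
| TF8 | 2024Q1 | 57.8 |
| TF8 | 2024Q2 | 14.2 |
| TF8 | 2024Q3 | 90.1 |
| TF8 | 2024Q4 | 0 |
| PN6 | 2024Q1 | 33.6 |
| PN6 | 2024Q2 | -16.9 |
| PN6 | 2024Q3 | 0.2 |
| PN6 | 2024Q4 | 44.4 |
| ZS4 | 2024Q1 | 14.3 |
| ZS4 | 2024Q2 | 79.8 |
| ZS4 | 2024Q3 | 88.2 |
| ZS4 | 2024Q4 | 59.1 |

Each (fund, column) pair becomes one row: 3 × 4 = 12 rows.
For example, (TF8, 2024Q1) → return_pct=57.8.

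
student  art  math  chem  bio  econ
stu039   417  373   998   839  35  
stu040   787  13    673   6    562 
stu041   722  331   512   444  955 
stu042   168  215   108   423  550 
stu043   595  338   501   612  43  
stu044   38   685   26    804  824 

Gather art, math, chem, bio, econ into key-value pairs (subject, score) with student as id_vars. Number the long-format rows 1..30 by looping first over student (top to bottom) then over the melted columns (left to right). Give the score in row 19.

30 rows total (6 × 5). Row 19: index ⌊(19-1)/5⌋ = 3 into student → stu042; (19-1) mod 5 = 3 into the melted columns → bio.
So row 19 is (stu042, bio, 423); score = 423.

423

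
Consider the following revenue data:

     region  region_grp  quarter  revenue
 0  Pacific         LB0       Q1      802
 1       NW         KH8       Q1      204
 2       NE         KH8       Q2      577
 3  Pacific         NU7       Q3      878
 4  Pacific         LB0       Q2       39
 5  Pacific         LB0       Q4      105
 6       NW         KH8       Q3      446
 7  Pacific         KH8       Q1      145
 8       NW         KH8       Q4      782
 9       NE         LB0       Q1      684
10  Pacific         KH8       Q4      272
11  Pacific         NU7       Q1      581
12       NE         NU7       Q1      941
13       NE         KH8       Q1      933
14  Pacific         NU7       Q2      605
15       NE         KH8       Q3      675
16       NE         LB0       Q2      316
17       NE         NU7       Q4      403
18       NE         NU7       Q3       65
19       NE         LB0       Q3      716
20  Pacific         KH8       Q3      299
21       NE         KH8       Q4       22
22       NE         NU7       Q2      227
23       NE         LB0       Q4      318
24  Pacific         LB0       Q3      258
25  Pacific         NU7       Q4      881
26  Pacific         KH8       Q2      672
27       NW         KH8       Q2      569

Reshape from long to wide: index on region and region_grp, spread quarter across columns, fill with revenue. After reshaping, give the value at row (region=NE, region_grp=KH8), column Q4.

Wide layout: rows indexed by region and region_grp, columns are the 4 distinct quarter values (Q1, Q2, Q3, Q4).
Cell (region=NE, region_grp=KH8, quarter=Q4) draws from the long row where region=NE, region_grp=KH8 and quarter=Q4, which has revenue=22.

22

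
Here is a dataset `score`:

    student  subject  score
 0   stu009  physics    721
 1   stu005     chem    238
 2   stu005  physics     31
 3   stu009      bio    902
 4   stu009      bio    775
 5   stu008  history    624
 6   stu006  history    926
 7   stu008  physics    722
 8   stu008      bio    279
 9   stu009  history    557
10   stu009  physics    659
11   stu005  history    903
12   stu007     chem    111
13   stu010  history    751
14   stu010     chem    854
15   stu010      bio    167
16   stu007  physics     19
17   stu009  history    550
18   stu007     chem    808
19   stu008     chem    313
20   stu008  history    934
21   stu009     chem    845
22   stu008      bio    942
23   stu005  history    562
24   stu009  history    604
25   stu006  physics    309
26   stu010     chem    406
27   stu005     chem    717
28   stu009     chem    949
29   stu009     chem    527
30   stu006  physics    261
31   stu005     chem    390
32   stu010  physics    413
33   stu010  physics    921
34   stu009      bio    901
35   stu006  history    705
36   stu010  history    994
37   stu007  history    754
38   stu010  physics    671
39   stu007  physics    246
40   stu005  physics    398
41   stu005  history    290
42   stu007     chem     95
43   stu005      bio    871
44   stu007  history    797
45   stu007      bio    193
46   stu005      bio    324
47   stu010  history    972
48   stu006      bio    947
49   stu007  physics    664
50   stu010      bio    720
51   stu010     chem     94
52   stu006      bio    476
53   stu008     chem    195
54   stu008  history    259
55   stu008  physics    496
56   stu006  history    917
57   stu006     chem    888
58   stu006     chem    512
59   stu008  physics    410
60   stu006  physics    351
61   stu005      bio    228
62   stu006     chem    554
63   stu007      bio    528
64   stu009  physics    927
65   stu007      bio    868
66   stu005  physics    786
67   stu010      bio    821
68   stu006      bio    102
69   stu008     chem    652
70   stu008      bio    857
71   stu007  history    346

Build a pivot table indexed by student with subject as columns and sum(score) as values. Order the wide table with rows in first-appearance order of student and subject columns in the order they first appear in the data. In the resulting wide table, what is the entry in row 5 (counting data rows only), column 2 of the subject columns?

1014

With rows in first-appearance order of student, row 5 is student=stu007. subject columns in first-appearance order: physics, chem, bio, history; column 2 is chem.
Long rows with student=stu007, subject=chem: 111 + 808 + 95 = 1014.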